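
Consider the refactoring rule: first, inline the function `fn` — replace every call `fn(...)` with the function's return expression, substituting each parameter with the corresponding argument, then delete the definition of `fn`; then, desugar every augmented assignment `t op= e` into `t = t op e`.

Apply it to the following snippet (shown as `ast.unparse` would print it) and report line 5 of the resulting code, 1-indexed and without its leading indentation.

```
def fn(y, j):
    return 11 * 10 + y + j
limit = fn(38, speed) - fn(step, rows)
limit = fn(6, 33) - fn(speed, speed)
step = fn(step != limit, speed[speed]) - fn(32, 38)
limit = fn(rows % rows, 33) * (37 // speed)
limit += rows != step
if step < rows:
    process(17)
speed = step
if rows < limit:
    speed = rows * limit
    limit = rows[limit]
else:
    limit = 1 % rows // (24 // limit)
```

Transformed code:
limit = 11 * 10 + 38 + speed - (11 * 10 + step + rows)
limit = 11 * 10 + 6 + 33 - (11 * 10 + speed + speed)
step = 11 * 10 + (step != limit) + speed[speed] - (11 * 10 + 32 + 38)
limit = (11 * 10 + rows % rows + 33) * (37 // speed)
limit = limit + (rows != step)
if step < rows:
    process(17)
speed = step
if rows < limit:
    speed = rows * limit
    limit = rows[limit]
else:
    limit = 1 % rows // (24 // limit)

limit = limit + (rows != step)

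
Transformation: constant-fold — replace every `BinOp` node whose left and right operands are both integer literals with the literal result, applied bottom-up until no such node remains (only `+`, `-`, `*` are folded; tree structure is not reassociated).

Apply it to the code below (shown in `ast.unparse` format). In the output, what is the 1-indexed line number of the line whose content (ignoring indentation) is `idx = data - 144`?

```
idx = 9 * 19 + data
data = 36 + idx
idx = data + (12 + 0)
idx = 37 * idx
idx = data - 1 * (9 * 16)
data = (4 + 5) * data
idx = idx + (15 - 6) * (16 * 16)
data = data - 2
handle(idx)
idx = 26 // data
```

5

Transformed code:
idx = 171 + data
data = 36 + idx
idx = data + 12
idx = 37 * idx
idx = data - 144
data = 9 * data
idx = idx + 2304
data = data - 2
handle(idx)
idx = 26 // data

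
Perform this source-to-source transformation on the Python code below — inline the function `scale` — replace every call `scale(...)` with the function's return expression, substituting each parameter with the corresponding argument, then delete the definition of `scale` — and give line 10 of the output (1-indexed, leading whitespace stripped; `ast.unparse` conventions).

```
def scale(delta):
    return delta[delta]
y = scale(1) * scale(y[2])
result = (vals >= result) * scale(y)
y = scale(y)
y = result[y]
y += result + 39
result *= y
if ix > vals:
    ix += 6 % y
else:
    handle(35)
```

Transformed code:
y = 1[1] * y[2][y[2]]
result = (vals >= result) * y[y]
y = y[y]
y = result[y]
y += result + 39
result *= y
if ix > vals:
    ix += 6 % y
else:
    handle(35)

handle(35)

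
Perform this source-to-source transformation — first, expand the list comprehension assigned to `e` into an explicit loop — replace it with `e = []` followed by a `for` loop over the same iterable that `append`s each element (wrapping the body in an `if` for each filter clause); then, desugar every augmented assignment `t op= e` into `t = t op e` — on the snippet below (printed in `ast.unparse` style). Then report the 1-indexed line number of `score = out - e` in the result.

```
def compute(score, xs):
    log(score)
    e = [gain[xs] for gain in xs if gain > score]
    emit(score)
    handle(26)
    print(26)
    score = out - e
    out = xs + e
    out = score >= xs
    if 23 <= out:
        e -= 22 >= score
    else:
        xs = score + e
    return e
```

10

Transformed code:
def compute(score, xs):
    log(score)
    e = []
    for gain in xs:
        if gain > score:
            e.append(gain[xs])
    emit(score)
    handle(26)
    print(26)
    score = out - e
    out = xs + e
    out = score >= xs
    if 23 <= out:
        e = e - (22 >= score)
    else:
        xs = score + e
    return e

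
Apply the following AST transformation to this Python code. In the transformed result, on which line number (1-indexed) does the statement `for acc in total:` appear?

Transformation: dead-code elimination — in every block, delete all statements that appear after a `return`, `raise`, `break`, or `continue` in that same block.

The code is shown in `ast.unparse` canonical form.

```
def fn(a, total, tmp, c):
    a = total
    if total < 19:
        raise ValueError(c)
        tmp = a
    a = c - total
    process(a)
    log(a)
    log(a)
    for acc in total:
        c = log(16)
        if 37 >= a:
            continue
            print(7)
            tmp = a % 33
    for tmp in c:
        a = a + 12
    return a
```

9

Transformed code:
def fn(a, total, tmp, c):
    a = total
    if total < 19:
        raise ValueError(c)
    a = c - total
    process(a)
    log(a)
    log(a)
    for acc in total:
        c = log(16)
        if 37 >= a:
            continue
    for tmp in c:
        a = a + 12
    return a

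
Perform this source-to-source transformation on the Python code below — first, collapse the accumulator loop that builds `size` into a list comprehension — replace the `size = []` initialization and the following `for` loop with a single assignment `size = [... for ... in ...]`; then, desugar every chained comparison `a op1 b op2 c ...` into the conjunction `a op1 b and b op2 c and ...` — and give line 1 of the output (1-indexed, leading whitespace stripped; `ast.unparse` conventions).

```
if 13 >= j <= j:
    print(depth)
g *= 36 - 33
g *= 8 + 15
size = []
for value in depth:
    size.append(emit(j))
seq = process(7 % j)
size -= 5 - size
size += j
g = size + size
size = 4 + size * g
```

if 13 >= j and j <= j:

Transformed code:
if 13 >= j and j <= j:
    print(depth)
g *= 36 - 33
g *= 8 + 15
size = [emit(j) for value in depth]
seq = process(7 % j)
size -= 5 - size
size += j
g = size + size
size = 4 + size * g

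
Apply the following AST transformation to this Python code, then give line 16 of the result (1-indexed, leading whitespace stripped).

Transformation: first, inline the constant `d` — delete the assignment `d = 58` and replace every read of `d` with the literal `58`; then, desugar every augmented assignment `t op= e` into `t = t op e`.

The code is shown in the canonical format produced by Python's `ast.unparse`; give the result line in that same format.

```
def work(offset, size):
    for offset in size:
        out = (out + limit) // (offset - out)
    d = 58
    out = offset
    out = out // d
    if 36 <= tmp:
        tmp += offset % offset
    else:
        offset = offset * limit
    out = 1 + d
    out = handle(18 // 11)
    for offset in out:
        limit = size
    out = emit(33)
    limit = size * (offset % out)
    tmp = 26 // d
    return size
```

tmp = 26 // 58

Transformed code:
def work(offset, size):
    for offset in size:
        out = (out + limit) // (offset - out)
    out = offset
    out = out // 58
    if 36 <= tmp:
        tmp = tmp + offset % offset
    else:
        offset = offset * limit
    out = 1 + 58
    out = handle(18 // 11)
    for offset in out:
        limit = size
    out = emit(33)
    limit = size * (offset % out)
    tmp = 26 // 58
    return size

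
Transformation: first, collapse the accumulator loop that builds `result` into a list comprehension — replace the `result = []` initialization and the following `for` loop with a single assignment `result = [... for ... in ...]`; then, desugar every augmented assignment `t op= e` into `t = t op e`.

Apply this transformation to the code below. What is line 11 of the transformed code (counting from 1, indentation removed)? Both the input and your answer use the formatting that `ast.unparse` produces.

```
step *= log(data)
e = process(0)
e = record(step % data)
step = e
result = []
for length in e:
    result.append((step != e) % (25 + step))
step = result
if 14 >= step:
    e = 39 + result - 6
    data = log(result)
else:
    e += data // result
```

e = e + data // result

Transformed code:
step = step * log(data)
e = process(0)
e = record(step % data)
step = e
result = [(step != e) % (25 + step) for length in e]
step = result
if 14 >= step:
    e = 39 + result - 6
    data = log(result)
else:
    e = e + data // result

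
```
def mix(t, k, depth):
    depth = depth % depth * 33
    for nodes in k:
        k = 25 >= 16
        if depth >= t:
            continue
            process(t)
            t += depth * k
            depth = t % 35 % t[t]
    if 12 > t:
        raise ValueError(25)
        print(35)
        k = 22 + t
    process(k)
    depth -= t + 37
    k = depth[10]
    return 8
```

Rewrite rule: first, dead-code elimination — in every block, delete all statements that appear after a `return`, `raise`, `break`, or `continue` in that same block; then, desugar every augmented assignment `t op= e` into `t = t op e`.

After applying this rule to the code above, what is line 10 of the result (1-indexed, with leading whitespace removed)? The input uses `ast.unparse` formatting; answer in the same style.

depth = depth - (t + 37)

Transformed code:
def mix(t, k, depth):
    depth = depth % depth * 33
    for nodes in k:
        k = 25 >= 16
        if depth >= t:
            continue
    if 12 > t:
        raise ValueError(25)
    process(k)
    depth = depth - (t + 37)
    k = depth[10]
    return 8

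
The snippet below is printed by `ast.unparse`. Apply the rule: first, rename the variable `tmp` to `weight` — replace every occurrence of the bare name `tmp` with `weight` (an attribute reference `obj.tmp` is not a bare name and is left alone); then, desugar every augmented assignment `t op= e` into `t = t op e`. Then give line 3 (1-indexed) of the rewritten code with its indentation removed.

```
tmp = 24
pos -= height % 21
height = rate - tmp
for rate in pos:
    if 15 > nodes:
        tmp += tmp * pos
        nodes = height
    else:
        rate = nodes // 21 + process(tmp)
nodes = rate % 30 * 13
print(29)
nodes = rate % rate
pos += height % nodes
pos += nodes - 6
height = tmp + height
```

height = rate - weight

Transformed code:
weight = 24
pos = pos - height % 21
height = rate - weight
for rate in pos:
    if 15 > nodes:
        weight = weight + weight * pos
        nodes = height
    else:
        rate = nodes // 21 + process(weight)
nodes = rate % 30 * 13
print(29)
nodes = rate % rate
pos = pos + height % nodes
pos = pos + (nodes - 6)
height = weight + height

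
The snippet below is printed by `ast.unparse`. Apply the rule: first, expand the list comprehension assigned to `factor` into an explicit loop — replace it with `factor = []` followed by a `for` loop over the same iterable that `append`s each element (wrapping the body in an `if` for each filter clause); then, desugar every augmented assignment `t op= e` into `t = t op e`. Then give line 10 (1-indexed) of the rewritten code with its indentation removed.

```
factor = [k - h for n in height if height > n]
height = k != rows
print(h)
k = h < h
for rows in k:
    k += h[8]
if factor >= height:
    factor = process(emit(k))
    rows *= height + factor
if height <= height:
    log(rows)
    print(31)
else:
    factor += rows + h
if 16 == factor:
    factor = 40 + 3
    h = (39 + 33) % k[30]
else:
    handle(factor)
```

Transformed code:
factor = []
for n in height:
    if height > n:
        factor.append(k - h)
height = k != rows
print(h)
k = h < h
for rows in k:
    k = k + h[8]
if factor >= height:
    factor = process(emit(k))
    rows = rows * (height + factor)
if height <= height:
    log(rows)
    print(31)
else:
    factor = factor + (rows + h)
if 16 == factor:
    factor = 40 + 3
    h = (39 + 33) % k[30]
else:
    handle(factor)

if factor >= height:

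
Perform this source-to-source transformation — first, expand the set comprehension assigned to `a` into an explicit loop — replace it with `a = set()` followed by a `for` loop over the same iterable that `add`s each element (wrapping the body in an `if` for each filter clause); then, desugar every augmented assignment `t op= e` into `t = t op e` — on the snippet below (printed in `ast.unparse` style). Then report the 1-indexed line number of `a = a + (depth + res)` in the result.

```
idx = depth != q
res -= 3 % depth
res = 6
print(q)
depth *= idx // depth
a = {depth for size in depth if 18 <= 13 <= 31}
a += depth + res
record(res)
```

10

Transformed code:
idx = depth != q
res = res - 3 % depth
res = 6
print(q)
depth = depth * (idx // depth)
a = set()
for size in depth:
    if 18 <= 13 <= 31:
        a.add(depth)
a = a + (depth + res)
record(res)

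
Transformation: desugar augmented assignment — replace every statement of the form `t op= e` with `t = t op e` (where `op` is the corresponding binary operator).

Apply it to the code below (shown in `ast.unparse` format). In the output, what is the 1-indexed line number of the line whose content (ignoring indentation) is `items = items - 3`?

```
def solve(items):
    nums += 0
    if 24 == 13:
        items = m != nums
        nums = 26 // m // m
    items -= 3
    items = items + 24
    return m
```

6

Transformed code:
def solve(items):
    nums = nums + 0
    if 24 == 13:
        items = m != nums
        nums = 26 // m // m
    items = items - 3
    items = items + 24
    return m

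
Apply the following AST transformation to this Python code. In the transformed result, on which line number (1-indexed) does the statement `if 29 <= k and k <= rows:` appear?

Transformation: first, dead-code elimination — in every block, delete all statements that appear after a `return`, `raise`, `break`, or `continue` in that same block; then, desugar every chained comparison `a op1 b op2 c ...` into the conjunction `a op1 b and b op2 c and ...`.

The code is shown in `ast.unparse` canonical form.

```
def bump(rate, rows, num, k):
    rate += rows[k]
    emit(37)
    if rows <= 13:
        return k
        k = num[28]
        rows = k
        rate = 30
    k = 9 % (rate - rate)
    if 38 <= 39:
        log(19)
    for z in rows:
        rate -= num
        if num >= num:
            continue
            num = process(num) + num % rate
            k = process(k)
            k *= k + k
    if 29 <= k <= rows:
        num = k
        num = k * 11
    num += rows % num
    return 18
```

13

Transformed code:
def bump(rate, rows, num, k):
    rate += rows[k]
    emit(37)
    if rows <= 13:
        return k
    k = 9 % (rate - rate)
    if 38 <= 39:
        log(19)
    for z in rows:
        rate -= num
        if num >= num:
            continue
    if 29 <= k and k <= rows:
        num = k
        num = k * 11
    num += rows % num
    return 18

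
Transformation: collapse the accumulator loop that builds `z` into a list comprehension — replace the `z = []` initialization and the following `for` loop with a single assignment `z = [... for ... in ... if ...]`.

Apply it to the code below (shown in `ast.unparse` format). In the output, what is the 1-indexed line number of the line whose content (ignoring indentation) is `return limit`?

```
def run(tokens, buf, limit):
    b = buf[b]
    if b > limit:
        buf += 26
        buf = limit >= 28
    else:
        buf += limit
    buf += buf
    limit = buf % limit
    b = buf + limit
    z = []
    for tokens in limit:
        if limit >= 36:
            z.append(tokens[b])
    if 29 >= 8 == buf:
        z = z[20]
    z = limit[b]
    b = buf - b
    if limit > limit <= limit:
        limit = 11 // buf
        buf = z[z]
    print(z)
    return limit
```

20

Transformed code:
def run(tokens, buf, limit):
    b = buf[b]
    if b > limit:
        buf += 26
        buf = limit >= 28
    else:
        buf += limit
    buf += buf
    limit = buf % limit
    b = buf + limit
    z = [tokens[b] for tokens in limit if limit >= 36]
    if 29 >= 8 == buf:
        z = z[20]
    z = limit[b]
    b = buf - b
    if limit > limit <= limit:
        limit = 11 // buf
        buf = z[z]
    print(z)
    return limit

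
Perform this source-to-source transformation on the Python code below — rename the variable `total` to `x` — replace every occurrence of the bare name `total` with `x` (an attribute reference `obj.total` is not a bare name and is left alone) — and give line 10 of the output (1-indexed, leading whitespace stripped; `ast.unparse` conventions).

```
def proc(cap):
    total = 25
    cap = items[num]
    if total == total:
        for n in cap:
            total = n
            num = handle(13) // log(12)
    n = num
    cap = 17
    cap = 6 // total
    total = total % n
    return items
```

Transformed code:
def proc(cap):
    x = 25
    cap = items[num]
    if x == x:
        for n in cap:
            x = n
            num = handle(13) // log(12)
    n = num
    cap = 17
    cap = 6 // x
    x = x % n
    return items

cap = 6 // x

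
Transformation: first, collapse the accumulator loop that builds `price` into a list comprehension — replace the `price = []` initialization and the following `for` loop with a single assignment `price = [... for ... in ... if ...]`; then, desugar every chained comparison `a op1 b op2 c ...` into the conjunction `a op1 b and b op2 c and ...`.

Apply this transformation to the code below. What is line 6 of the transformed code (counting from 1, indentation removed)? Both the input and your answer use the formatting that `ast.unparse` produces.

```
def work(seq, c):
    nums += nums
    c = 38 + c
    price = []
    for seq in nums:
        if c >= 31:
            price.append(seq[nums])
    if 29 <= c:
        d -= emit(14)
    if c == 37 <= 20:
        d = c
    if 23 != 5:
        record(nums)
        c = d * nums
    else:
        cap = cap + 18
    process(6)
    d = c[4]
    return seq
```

d -= emit(14)

Transformed code:
def work(seq, c):
    nums += nums
    c = 38 + c
    price = [seq[nums] for seq in nums if c >= 31]
    if 29 <= c:
        d -= emit(14)
    if c == 37 and 37 <= 20:
        d = c
    if 23 != 5:
        record(nums)
        c = d * nums
    else:
        cap = cap + 18
    process(6)
    d = c[4]
    return seq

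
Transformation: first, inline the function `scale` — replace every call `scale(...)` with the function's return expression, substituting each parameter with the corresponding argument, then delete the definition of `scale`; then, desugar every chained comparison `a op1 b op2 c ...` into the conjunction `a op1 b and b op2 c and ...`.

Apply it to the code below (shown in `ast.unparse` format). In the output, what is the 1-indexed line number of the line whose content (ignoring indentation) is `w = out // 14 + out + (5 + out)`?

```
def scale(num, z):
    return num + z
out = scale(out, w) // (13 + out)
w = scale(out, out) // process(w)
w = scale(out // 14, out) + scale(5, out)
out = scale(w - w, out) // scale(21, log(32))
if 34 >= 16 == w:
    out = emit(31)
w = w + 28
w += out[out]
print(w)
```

3

Transformed code:
out = (out + w) // (13 + out)
w = (out + out) // process(w)
w = out // 14 + out + (5 + out)
out = (w - w + out) // (21 + log(32))
if 34 >= 16 and 16 == w:
    out = emit(31)
w = w + 28
w += out[out]
print(w)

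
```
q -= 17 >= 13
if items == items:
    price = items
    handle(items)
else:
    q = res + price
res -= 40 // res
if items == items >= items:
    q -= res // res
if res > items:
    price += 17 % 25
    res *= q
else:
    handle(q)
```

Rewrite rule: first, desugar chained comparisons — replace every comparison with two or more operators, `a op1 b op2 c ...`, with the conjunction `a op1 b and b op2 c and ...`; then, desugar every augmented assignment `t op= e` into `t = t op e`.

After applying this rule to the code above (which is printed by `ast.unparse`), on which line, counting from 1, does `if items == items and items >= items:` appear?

8

Transformed code:
q = q - (17 >= 13)
if items == items:
    price = items
    handle(items)
else:
    q = res + price
res = res - 40 // res
if items == items and items >= items:
    q = q - res // res
if res > items:
    price = price + 17 % 25
    res = res * q
else:
    handle(q)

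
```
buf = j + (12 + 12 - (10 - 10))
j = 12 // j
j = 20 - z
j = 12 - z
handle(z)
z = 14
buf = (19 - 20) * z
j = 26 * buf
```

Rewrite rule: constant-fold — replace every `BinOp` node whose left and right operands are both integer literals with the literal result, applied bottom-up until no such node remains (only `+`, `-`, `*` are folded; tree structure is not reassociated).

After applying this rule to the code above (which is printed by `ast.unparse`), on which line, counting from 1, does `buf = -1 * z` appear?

Transformed code:
buf = j + 24
j = 12 // j
j = 20 - z
j = 12 - z
handle(z)
z = 14
buf = -1 * z
j = 26 * buf

7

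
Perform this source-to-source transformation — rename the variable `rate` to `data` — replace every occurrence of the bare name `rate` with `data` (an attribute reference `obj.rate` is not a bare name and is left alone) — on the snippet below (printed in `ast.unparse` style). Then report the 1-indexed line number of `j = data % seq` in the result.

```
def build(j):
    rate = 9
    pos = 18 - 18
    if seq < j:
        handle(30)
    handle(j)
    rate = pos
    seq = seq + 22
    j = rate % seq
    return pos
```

9

Transformed code:
def build(j):
    data = 9
    pos = 18 - 18
    if seq < j:
        handle(30)
    handle(j)
    data = pos
    seq = seq + 22
    j = data % seq
    return pos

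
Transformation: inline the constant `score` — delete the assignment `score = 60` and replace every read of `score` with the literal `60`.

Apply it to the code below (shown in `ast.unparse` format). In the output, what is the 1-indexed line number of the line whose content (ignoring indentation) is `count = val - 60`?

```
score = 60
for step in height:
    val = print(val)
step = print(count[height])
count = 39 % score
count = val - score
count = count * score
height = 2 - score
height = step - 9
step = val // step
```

Transformed code:
for step in height:
    val = print(val)
step = print(count[height])
count = 39 % 60
count = val - 60
count = count * 60
height = 2 - 60
height = step - 9
step = val // step

5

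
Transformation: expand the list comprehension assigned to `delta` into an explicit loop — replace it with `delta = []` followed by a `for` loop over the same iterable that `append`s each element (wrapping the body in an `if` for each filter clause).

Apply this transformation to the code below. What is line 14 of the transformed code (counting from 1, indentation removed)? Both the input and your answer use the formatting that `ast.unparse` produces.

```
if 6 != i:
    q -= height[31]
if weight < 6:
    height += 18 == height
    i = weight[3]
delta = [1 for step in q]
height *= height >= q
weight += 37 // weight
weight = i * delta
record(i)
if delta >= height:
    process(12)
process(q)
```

process(12)

Transformed code:
if 6 != i:
    q -= height[31]
if weight < 6:
    height += 18 == height
    i = weight[3]
delta = []
for step in q:
    delta.append(1)
height *= height >= q
weight += 37 // weight
weight = i * delta
record(i)
if delta >= height:
    process(12)
process(q)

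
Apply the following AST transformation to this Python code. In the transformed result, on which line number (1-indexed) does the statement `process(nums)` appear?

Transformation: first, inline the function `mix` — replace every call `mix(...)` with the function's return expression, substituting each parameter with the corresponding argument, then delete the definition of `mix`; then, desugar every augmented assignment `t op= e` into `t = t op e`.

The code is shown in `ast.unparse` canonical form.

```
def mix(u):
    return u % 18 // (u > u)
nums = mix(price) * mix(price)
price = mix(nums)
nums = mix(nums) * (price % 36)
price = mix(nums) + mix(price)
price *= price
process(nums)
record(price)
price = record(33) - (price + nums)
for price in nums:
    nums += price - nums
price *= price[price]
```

Transformed code:
nums = price % 18 // (price > price) * (price % 18 // (price > price))
price = nums % 18 // (nums > nums)
nums = nums % 18 // (nums > nums) * (price % 36)
price = nums % 18 // (nums > nums) + price % 18 // (price > price)
price = price * price
process(nums)
record(price)
price = record(33) - (price + nums)
for price in nums:
    nums = nums + (price - nums)
price = price * price[price]

6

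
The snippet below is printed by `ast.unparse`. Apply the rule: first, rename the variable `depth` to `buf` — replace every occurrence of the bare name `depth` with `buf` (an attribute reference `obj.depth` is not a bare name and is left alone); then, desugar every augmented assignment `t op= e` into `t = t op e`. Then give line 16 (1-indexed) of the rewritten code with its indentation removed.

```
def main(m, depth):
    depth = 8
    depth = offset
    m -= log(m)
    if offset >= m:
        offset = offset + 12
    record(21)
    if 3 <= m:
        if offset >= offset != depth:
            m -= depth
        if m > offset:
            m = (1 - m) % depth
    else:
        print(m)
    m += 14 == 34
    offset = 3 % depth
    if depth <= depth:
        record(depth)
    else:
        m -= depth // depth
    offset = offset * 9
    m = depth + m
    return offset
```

Transformed code:
def main(m, buf):
    buf = 8
    buf = offset
    m = m - log(m)
    if offset >= m:
        offset = offset + 12
    record(21)
    if 3 <= m:
        if offset >= offset != buf:
            m = m - buf
        if m > offset:
            m = (1 - m) % buf
    else:
        print(m)
    m = m + (14 == 34)
    offset = 3 % buf
    if buf <= buf:
        record(buf)
    else:
        m = m - buf // buf
    offset = offset * 9
    m = buf + m
    return offset

offset = 3 % buf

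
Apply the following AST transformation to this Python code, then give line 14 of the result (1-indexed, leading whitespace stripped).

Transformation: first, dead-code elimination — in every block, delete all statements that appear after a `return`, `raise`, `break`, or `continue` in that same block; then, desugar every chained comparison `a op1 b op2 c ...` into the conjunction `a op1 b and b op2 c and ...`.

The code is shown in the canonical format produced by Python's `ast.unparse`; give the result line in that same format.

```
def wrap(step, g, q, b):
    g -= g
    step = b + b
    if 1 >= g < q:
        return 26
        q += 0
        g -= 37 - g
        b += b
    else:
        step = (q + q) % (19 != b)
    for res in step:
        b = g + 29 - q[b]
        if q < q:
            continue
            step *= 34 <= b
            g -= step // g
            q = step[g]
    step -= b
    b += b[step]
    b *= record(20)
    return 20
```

b *= record(20)

Transformed code:
def wrap(step, g, q, b):
    g -= g
    step = b + b
    if 1 >= g and g < q:
        return 26
    else:
        step = (q + q) % (19 != b)
    for res in step:
        b = g + 29 - q[b]
        if q < q:
            continue
    step -= b
    b += b[step]
    b *= record(20)
    return 20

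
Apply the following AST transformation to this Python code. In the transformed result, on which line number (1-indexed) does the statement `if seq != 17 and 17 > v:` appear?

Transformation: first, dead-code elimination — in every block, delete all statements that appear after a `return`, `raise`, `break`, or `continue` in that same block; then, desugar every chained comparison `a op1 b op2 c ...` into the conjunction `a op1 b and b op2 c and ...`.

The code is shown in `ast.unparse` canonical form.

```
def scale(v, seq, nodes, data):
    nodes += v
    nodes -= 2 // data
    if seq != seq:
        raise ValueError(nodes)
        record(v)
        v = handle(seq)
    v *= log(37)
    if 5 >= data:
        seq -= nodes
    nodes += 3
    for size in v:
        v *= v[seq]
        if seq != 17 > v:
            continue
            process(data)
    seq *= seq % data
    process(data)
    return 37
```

Transformed code:
def scale(v, seq, nodes, data):
    nodes += v
    nodes -= 2 // data
    if seq != seq:
        raise ValueError(nodes)
    v *= log(37)
    if 5 >= data:
        seq -= nodes
    nodes += 3
    for size in v:
        v *= v[seq]
        if seq != 17 and 17 > v:
            continue
    seq *= seq % data
    process(data)
    return 37

12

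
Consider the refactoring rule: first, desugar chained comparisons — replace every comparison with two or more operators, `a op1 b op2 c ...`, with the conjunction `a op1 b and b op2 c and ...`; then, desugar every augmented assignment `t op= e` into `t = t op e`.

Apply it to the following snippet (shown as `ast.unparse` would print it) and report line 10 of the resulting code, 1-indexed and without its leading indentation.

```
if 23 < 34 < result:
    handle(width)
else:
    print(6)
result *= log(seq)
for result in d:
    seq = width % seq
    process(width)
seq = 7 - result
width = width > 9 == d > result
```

Transformed code:
if 23 < 34 and 34 < result:
    handle(width)
else:
    print(6)
result = result * log(seq)
for result in d:
    seq = width % seq
    process(width)
seq = 7 - result
width = width > 9 and 9 == d and (d > result)

width = width > 9 and 9 == d and (d > result)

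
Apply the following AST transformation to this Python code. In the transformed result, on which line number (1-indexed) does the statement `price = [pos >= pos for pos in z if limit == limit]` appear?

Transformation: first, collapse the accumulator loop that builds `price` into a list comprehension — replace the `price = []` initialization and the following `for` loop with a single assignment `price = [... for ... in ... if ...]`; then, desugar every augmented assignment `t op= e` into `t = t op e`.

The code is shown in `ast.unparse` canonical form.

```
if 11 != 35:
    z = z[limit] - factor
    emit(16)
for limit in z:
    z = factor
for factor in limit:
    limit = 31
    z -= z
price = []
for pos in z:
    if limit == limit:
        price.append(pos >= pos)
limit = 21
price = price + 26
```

Transformed code:
if 11 != 35:
    z = z[limit] - factor
    emit(16)
for limit in z:
    z = factor
for factor in limit:
    limit = 31
    z = z - z
price = [pos >= pos for pos in z if limit == limit]
limit = 21
price = price + 26

9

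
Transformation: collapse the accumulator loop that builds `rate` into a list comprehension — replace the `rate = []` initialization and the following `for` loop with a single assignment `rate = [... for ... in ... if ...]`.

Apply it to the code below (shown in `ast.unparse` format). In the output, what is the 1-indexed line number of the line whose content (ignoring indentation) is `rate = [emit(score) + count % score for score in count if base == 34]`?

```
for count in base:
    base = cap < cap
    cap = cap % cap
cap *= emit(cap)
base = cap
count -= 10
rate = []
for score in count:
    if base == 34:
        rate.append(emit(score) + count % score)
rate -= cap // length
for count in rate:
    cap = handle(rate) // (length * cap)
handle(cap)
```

Transformed code:
for count in base:
    base = cap < cap
    cap = cap % cap
cap *= emit(cap)
base = cap
count -= 10
rate = [emit(score) + count % score for score in count if base == 34]
rate -= cap // length
for count in rate:
    cap = handle(rate) // (length * cap)
handle(cap)

7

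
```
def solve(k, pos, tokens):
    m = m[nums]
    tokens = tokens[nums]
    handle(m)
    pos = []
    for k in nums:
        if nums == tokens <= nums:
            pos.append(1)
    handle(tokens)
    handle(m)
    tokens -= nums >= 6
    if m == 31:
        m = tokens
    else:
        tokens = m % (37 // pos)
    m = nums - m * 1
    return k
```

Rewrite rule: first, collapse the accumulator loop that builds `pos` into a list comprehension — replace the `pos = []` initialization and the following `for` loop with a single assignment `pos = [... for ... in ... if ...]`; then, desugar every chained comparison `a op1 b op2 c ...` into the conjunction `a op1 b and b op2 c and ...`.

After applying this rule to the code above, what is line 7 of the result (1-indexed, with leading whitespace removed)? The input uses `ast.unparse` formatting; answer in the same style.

Transformed code:
def solve(k, pos, tokens):
    m = m[nums]
    tokens = tokens[nums]
    handle(m)
    pos = [1 for k in nums if nums == tokens and tokens <= nums]
    handle(tokens)
    handle(m)
    tokens -= nums >= 6
    if m == 31:
        m = tokens
    else:
        tokens = m % (37 // pos)
    m = nums - m * 1
    return k

handle(m)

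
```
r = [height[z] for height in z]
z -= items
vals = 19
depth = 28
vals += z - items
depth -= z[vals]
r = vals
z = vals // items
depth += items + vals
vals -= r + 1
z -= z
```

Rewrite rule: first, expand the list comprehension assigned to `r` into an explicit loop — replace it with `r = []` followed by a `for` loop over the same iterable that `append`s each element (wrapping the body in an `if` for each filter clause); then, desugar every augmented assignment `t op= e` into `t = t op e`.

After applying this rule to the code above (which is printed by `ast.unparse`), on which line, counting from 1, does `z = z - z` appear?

Transformed code:
r = []
for height in z:
    r.append(height[z])
z = z - items
vals = 19
depth = 28
vals = vals + (z - items)
depth = depth - z[vals]
r = vals
z = vals // items
depth = depth + (items + vals)
vals = vals - (r + 1)
z = z - z

13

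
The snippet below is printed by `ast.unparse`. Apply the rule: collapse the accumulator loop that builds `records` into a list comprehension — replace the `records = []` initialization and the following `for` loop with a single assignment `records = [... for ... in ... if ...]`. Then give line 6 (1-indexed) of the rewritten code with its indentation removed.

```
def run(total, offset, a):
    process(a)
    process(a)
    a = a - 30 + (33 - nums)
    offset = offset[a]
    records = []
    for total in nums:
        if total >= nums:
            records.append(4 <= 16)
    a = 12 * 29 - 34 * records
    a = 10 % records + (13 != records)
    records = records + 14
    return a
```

records = [4 <= 16 for total in nums if total >= nums]

Transformed code:
def run(total, offset, a):
    process(a)
    process(a)
    a = a - 30 + (33 - nums)
    offset = offset[a]
    records = [4 <= 16 for total in nums if total >= nums]
    a = 12 * 29 - 34 * records
    a = 10 % records + (13 != records)
    records = records + 14
    return a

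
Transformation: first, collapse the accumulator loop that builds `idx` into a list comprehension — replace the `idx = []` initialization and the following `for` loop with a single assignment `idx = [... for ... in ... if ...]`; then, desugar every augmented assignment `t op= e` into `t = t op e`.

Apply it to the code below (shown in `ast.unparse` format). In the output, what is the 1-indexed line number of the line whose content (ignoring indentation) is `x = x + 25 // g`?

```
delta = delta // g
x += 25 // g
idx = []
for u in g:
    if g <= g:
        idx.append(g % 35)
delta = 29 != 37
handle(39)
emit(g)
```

Transformed code:
delta = delta // g
x = x + 25 // g
idx = [g % 35 for u in g if g <= g]
delta = 29 != 37
handle(39)
emit(g)

2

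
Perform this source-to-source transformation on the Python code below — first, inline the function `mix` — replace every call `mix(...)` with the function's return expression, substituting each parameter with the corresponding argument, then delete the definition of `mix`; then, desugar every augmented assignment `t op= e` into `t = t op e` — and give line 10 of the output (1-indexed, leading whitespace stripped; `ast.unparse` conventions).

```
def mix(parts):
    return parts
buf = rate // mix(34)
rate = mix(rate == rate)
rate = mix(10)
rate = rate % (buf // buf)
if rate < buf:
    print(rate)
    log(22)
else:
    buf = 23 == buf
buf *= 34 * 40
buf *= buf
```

Transformed code:
buf = rate // 34
rate = rate == rate
rate = 10
rate = rate % (buf // buf)
if rate < buf:
    print(rate)
    log(22)
else:
    buf = 23 == buf
buf = buf * (34 * 40)
buf = buf * buf

buf = buf * (34 * 40)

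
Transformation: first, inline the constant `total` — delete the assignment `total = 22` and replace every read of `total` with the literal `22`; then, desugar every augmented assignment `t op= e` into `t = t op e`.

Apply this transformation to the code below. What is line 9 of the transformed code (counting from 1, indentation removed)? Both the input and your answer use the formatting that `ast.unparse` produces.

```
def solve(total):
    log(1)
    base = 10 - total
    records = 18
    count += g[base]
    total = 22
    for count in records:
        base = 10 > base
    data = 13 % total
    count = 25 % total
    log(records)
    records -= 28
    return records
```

count = 25 % 22

Transformed code:
def solve(total):
    log(1)
    base = 10 - 22
    records = 18
    count = count + g[base]
    for count in records:
        base = 10 > base
    data = 13 % 22
    count = 25 % 22
    log(records)
    records = records - 28
    return records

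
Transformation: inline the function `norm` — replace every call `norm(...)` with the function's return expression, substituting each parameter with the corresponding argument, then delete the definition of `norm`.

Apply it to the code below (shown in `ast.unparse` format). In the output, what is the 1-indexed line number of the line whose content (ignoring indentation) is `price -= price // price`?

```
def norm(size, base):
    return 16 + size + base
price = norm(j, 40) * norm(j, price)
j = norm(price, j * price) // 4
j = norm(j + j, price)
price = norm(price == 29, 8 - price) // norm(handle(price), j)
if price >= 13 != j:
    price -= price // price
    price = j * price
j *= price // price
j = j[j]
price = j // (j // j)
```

Transformed code:
price = (16 + j + 40) * (16 + j + price)
j = (16 + price + j * price) // 4
j = 16 + (j + j) + price
price = (16 + (price == 29) + (8 - price)) // (16 + handle(price) + j)
if price >= 13 != j:
    price -= price // price
    price = j * price
j *= price // price
j = j[j]
price = j // (j // j)

6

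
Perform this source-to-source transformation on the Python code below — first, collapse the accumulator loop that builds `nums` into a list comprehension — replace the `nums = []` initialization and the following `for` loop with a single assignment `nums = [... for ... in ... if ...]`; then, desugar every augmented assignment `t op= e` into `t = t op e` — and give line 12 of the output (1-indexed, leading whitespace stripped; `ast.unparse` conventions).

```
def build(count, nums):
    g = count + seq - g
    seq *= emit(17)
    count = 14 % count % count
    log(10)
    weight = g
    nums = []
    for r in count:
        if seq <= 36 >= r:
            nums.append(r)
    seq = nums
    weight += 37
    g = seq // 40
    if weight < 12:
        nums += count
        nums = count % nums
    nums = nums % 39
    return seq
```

Transformed code:
def build(count, nums):
    g = count + seq - g
    seq = seq * emit(17)
    count = 14 % count % count
    log(10)
    weight = g
    nums = [r for r in count if seq <= 36 >= r]
    seq = nums
    weight = weight + 37
    g = seq // 40
    if weight < 12:
        nums = nums + count
        nums = count % nums
    nums = nums % 39
    return seq

nums = nums + count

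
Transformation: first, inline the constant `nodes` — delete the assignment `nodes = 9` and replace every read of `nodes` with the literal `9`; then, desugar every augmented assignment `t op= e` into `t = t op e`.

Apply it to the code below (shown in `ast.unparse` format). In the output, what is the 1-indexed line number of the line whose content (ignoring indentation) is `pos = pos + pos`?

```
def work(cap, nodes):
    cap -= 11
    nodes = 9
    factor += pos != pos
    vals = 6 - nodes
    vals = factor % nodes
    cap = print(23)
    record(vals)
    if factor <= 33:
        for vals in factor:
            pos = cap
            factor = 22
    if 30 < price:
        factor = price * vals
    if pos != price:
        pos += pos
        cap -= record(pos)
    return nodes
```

Transformed code:
def work(cap, nodes):
    cap = cap - 11
    factor = factor + (pos != pos)
    vals = 6 - 9
    vals = factor % 9
    cap = print(23)
    record(vals)
    if factor <= 33:
        for vals in factor:
            pos = cap
            factor = 22
    if 30 < price:
        factor = price * vals
    if pos != price:
        pos = pos + pos
        cap = cap - record(pos)
    return 9

15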